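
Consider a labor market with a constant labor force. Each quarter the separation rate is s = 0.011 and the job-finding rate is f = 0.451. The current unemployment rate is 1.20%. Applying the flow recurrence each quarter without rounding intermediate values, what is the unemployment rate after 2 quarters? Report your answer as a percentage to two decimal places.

Unemployment rate after two quarters ≈ 2.04%.

With a fixed labor force, u_{t+1} = u_t + s·(1−u_t) − f·u_t = u_t·(1−s−f) + s.
Here 1−s−f = 0.538 and s = 0.011.
u_1 = 0.012000 × 0.538 + 0.011 = 0.017456.
u_2 = 0.017456 × 0.538 + 0.011 = 0.020391.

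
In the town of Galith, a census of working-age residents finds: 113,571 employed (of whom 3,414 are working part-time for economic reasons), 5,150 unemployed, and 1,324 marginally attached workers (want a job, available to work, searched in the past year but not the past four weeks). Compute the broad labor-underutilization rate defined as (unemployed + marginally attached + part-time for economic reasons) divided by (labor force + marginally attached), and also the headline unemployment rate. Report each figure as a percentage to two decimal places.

Labor force = 113,571 + 5,150 = 118,721.
Numerator = 5,150 + 1,324 + 3,414 = 9,888.
Denominator = 118,721 + 1,324 = 120,045.
Broad rate = 9,888 / 120,045 = 8.24%.
Headline unemployment rate = 5,150 / 118,721 = 4.34%.

Broad underutilization rate ≈ 8.24%; headline unemployment rate ≈ 4.34%.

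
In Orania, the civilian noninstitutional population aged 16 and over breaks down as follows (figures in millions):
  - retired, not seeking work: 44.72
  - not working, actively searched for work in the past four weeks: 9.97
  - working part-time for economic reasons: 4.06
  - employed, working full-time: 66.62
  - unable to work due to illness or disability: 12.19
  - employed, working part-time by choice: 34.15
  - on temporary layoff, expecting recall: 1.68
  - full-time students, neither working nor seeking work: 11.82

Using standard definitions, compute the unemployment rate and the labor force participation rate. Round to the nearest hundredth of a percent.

Employed = 4.06 + 66.62 + 34.15 = 104.83 million (anyone who worked, including part-time for economic reasons, counts as employed).
Unemployed = 9.97 + 1.68 = 11.65 million (jobless and actively searching, or on temporary layoff).
Labor force = 104.83 + 11.65 = 116.48 million.
Not in labor force = 44.72 + 12.19 + 11.82 = 68.73 million (those not working and not actively searching are outside the labor force).
Civilian working-age population = 116.48 + 68.73 = 185.21 million.
Unemployment rate = 11.65 / 116.48 = 10.00%.
Labor force participation rate = 116.48 / 185.21 = 62.89%.

Unemployment rate ≈ 10.00%; labor force participation rate ≈ 62.89%.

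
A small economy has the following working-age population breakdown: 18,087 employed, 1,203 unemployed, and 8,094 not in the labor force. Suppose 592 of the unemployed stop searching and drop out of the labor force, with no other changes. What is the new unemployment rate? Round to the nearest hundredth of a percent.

New unemployment rate ≈ 3.27%.

Initially, labor force = 18,087 + 1,203 = 19,290, so u = 1,203/19,290 = 6.24%.
After the change, unemployed and labor force both fall by 592 → E = 18,087, U = 611, labor force = 18,698.
New unemployment rate = 611 / 18,698 = 3.27%.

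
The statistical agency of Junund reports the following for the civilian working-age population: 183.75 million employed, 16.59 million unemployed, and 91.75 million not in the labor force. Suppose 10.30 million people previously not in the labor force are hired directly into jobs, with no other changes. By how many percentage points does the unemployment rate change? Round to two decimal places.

The unemployment rate changes by −0.40 percentage points.

Initially, labor force = 183.75 + 16.59 = 200.34 million, so u = 16.59/200.34 = 8.28%.
After the change, employed and labor force both rise by 10.30; unemployed unchanged → E = 194.05, U = 16.59, labor force = 210.64 million.
New unemployment rate = 16.59 / 210.64 = 7.88%.
Change = 7.88% − 8.28% = −0.40 percentage points.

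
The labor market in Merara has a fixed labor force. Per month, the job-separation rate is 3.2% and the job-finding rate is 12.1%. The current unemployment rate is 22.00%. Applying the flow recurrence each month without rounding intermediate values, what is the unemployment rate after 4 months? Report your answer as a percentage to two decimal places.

Unemployment rate after four months ≈ 21.47%.

With a fixed labor force, u_{t+1} = u_t + s·(1−u_t) − f·u_t = u_t·(1−s−f) + s.
Here 1−s−f = 0.847 and s = 0.032.
u_1 = 0.220000 × 0.847 + 0.032 = 0.218340.
u_2 = 0.218340 × 0.847 + 0.032 = 0.216934.
u_3 = 0.216934 × 0.847 + 0.032 = 0.215743.
u_4 = 0.215743 × 0.847 + 0.032 = 0.214734.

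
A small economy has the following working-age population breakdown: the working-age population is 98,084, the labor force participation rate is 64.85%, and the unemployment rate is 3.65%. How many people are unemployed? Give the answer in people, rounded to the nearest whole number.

About 2,322 are unemployed.

Labor force = 0.6485 × 98,084 = 63,607.
Unemployed = 0.0365 × 63,607 ≈ 2,322.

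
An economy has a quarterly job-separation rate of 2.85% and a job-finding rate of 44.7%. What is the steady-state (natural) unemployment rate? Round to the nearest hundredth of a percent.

Steady-state unemployment rate ≈ 5.99%.

At steady state the flows balance: s·E = f·U, so U/(E+U) = s/(s+f).
u* = 2.85 / (2.85 + 44.7) = 2.85 / 47.55 = 5.99%.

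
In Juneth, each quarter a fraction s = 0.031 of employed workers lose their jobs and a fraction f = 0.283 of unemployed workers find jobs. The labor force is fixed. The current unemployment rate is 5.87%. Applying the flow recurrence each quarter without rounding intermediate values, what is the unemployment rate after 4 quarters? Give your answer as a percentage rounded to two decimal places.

With a fixed labor force, u_{t+1} = u_t + s·(1−u_t) − f·u_t = u_t·(1−s−f) + s.
Here 1−s−f = 0.686 and s = 0.031.
u_1 = 0.058700 × 0.686 + 0.031 = 0.071268.
u_2 = 0.071268 × 0.686 + 0.031 = 0.079890.
u_3 = 0.079890 × 0.686 + 0.031 = 0.085805.
u_4 = 0.085805 × 0.686 + 0.031 = 0.089862.

Unemployment rate after four quarters ≈ 8.99%.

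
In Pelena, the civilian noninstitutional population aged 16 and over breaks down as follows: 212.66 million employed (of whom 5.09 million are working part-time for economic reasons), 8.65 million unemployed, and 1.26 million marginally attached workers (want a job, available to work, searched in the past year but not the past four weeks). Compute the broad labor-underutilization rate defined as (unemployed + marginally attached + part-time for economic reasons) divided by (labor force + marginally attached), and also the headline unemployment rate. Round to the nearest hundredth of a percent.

Broad underutilization rate ≈ 6.74%; headline unemployment rate ≈ 3.91%.

Labor force = 212.66 + 8.65 = 221.31 million.
Numerator = 8.65 + 1.26 + 5.09 = 15.00 million.
Denominator = 221.31 + 1.26 = 222.57 million.
Broad rate = 15.00 / 222.57 = 6.74%.
Headline unemployment rate = 8.65 / 221.31 = 3.91%.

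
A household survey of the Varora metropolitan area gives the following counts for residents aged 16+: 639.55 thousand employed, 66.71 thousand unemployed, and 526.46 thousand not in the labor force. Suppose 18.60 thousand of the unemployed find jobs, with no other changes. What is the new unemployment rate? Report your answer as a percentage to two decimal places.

Initially, labor force = 639.55 + 66.71 = 706.26 thousand, so u = 66.71/706.26 = 9.45%.
After the change, unemployed falls and employed rises by 18.60; labor force unchanged → E = 658.15, U = 48.11, labor force = 706.26 thousand.
New unemployment rate = 48.11 / 706.26 = 6.81%.

New unemployment rate ≈ 6.81%.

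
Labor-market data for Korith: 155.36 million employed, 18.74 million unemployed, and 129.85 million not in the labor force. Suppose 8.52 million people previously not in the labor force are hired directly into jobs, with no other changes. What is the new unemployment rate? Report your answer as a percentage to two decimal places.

New unemployment rate ≈ 10.26%.

Initially, labor force = 155.36 + 18.74 = 174.10 million, so u = 18.74/174.10 = 10.76%.
After the change, employed and labor force both rise by 8.52; unemployed unchanged → E = 163.88, U = 18.74, labor force = 182.62 million.
New unemployment rate = 18.74 / 182.62 = 10.26%.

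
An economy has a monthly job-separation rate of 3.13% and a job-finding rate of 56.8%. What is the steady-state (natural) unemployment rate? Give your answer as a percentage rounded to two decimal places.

At steady state the flows balance: s·E = f·U, so U/(E+U) = s/(s+f).
u* = 3.13 / (3.13 + 56.8) = 3.13 / 59.93 = 5.22%.

Steady-state unemployment rate ≈ 5.22%.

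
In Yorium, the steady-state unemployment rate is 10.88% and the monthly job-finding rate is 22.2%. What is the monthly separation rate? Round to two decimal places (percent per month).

Separation rate ≈ 2.71% per month.

From u* = s/(s+f): s = u·f/(1−u).
s = 0.1088 × 22.2 / (1 − 0.1088) = 2.4154 / 0.8912 ≈ 2.71% per month.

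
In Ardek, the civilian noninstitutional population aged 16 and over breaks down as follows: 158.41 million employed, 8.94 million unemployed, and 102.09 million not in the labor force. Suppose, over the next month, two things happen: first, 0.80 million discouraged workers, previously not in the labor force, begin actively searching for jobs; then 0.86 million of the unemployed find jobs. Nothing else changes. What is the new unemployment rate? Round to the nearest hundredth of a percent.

Initially, labor force = 158.41 + 8.94 = 167.35 million, so u = 8.94/167.35 = 5.34%.
After the first change, unemployed and labor force both rise by 0.80 → E = 158.41, U = 9.74, labor force = 168.15 million.
After the second change, unemployed falls and employed rises by 0.86; labor force unchanged → E = 159.27, U = 8.88, labor force = 168.15 million.
New unemployment rate = 8.88 / 168.15 = 5.28%.

New unemployment rate ≈ 5.28%.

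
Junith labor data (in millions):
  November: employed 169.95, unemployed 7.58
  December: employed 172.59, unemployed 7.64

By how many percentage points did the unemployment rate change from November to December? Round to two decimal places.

November: labor force = 169.95 + 7.58 = 177.53; u = 7.58/177.53 = 4.27%.
December: labor force = 172.59 + 7.64 = 180.23; u = 7.64/180.23 = 4.24%.
Change = 4.24% − 4.27% = −0.03 pp.

The unemployment rate changed by −0.03 percentage points.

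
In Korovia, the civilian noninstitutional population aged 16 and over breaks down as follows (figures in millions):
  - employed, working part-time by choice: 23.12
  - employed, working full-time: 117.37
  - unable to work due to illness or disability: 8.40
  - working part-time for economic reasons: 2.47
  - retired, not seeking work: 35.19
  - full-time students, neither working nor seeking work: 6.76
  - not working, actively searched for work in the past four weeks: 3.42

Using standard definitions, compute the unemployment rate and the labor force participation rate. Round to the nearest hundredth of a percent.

Unemployment rate ≈ 2.34%; labor force participation rate ≈ 74.41%.

Employed = 23.12 + 117.37 + 2.47 = 142.96 million (anyone who worked, including part-time for economic reasons, counts as employed).
Unemployed = 3.42 million.
Labor force = 142.96 + 3.42 = 146.38 million.
Not in labor force = 8.40 + 35.19 + 6.76 = 50.35 million (those not working and not actively searching are outside the labor force).
Civilian working-age population = 146.38 + 50.35 = 196.73 million.
Unemployment rate = 3.42 / 146.38 = 2.34%.
Labor force participation rate = 146.38 / 196.73 = 74.41%.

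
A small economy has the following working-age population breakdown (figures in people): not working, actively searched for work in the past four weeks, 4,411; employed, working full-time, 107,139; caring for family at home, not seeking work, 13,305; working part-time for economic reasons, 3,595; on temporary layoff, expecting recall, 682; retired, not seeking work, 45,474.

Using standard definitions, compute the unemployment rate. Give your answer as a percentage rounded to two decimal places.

Employed = 107,139 + 3,595 = 110,734 (anyone who worked, including part-time for economic reasons, counts as employed).
Unemployed = 4,411 + 682 = 5,093 (jobless and actively searching, or on temporary layoff).
Labor force = 110,734 + 5,093 = 115,827.
Unemployment rate = 5,093 / 115,827 = 4.40%.

Unemployment rate ≈ 4.40%.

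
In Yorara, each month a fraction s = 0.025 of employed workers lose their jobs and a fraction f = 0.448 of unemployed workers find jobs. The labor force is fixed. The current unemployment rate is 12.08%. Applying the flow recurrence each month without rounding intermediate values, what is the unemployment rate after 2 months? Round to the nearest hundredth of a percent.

With a fixed labor force, u_{t+1} = u_t + s·(1−u_t) − f·u_t = u_t·(1−s−f) + s.
Here 1−s−f = 0.527 and s = 0.025.
u_1 = 0.120800 × 0.527 + 0.025 = 0.088662.
u_2 = 0.088662 × 0.527 + 0.025 = 0.071725.

Unemployment rate after two months ≈ 7.17%.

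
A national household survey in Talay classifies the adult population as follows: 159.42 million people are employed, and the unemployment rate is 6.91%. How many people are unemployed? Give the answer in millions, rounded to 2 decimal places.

Let U be the number unemployed. The labor force is E + U, and U/(E+U) = 0.0691.
So U = 0.0691 × 159.42 / (1 − 0.0691) = 11.0159 / 0.9309 ≈ 11.83 million.

About 11.83 million are unemployed.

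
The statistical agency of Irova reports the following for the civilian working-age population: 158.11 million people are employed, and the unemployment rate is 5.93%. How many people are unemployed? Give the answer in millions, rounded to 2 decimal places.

About 9.97 million are unemployed.

Let U be the number unemployed. The labor force is E + U, and U/(E+U) = 0.0593.
So U = 0.0593 × 158.11 / (1 − 0.0593) = 9.3759 / 0.9407 ≈ 9.97 million.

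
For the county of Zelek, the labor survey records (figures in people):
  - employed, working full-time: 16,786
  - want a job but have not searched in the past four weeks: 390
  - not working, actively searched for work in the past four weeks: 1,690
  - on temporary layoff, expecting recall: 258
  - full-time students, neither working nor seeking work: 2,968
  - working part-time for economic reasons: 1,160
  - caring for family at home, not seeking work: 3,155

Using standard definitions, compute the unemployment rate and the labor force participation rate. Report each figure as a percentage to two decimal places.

Unemployment rate ≈ 9.79%; labor force participation rate ≈ 75.34%.

Employed = 16,786 + 1,160 = 17,946 (anyone who worked, including part-time for economic reasons, counts as employed).
Unemployed = 1,690 + 258 = 1,948 (jobless and actively searching, or on temporary layoff).
Labor force = 17,946 + 1,948 = 19,894.
Not in labor force = 390 + 2,968 + 3,155 = 6,513 (those not working and not actively searching are outside the labor force — including those who want a job but have given up searching).
Civilian working-age population = 19,894 + 6,513 = 26,407.
Unemployment rate = 1,948 / 19,894 = 9.79%.
Labor force participation rate = 19,894 / 26,407 = 75.34%.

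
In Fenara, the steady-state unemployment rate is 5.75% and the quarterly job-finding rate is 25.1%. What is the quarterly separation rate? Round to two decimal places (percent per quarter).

From u* = s/(s+f): s = u·f/(1−u).
s = 0.0575 × 25.1 / (1 − 0.0575) = 1.4433 / 0.9425 ≈ 1.53% per quarter.

Separation rate ≈ 1.53% per quarter.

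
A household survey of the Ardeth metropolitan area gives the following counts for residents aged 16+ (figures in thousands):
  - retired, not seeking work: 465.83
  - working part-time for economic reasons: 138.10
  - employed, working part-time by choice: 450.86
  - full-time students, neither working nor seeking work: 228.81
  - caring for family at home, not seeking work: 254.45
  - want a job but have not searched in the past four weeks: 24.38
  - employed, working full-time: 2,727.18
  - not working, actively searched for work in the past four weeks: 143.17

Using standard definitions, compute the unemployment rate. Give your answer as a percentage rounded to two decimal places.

Unemployment rate ≈ 4.14%.

Employed = 138.10 + 450.86 + 2,727.18 = 3,316.14 thousand (anyone who worked, including part-time for economic reasons, counts as employed).
Unemployed = 143.17 thousand.
Labor force = 3,316.14 + 143.17 = 3,459.31 thousand.
Unemployment rate = 143.17 / 3,459.31 = 4.14%.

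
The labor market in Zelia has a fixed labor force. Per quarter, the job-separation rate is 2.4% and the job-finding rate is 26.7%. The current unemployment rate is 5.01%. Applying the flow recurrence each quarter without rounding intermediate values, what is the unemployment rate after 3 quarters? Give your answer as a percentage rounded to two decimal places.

With a fixed labor force, u_{t+1} = u_t + s·(1−u_t) − f·u_t = u_t·(1−s−f) + s.
Here 1−s−f = 0.709 and s = 0.024.
u_1 = 0.050100 × 0.709 + 0.024 = 0.059521.
u_2 = 0.059521 × 0.709 + 0.024 = 0.066200.
u_3 = 0.066200 × 0.709 + 0.024 = 0.070936.

Unemployment rate after three quarters ≈ 7.09%.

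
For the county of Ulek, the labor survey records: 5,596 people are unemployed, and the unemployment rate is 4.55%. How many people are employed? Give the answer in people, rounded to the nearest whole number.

About 117,393 are employed.

Labor force = U / u = 5,596 / 0.0455 ≈ 122,989.
Employed = labor force − unemployed = 122,989 − 5,596 = 117,393.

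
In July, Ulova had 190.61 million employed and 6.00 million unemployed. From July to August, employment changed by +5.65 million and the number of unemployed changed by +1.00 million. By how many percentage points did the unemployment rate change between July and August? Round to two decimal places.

The unemployment rate changed by +0.39 percentage points.

July: labor force = 190.61 + 6.00 = 196.61; u = 6.00/196.61 = 3.05%.
August: labor force = 196.26 + 7.00 = 203.26; u = 7.00/203.26 = 3.44%.
Change = 3.44% − 3.05% = +0.39 pp.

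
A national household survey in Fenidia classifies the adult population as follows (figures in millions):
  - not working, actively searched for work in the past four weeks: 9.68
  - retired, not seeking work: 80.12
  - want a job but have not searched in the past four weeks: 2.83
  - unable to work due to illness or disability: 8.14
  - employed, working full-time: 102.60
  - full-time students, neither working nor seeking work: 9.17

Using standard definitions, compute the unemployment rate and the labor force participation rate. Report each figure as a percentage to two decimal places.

Employed = 102.60 million.
Unemployed = 9.68 million.
Labor force = 102.60 + 9.68 = 112.28 million.
Not in labor force = 80.12 + 2.83 + 8.14 + 9.17 = 100.26 million (those not working and not actively searching are outside the labor force — including those who want a job but have given up searching).
Civilian working-age population = 112.28 + 100.26 = 212.54 million.
Unemployment rate = 9.68 / 112.28 = 8.62%.
Labor force participation rate = 112.28 / 212.54 = 52.83%.

Unemployment rate ≈ 8.62%; labor force participation rate ≈ 52.83%.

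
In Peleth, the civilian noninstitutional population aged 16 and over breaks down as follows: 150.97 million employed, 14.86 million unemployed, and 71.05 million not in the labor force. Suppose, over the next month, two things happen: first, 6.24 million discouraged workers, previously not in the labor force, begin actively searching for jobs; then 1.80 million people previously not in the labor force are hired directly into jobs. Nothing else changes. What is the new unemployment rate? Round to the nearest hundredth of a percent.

New unemployment rate ≈ 12.14%.

Initially, labor force = 150.97 + 14.86 = 165.83 million, so u = 14.86/165.83 = 8.96%.
After the first change, unemployed and labor force both rise by 6.24 → E = 150.97, U = 21.10, labor force = 172.07 million.
After the second change, employed and labor force both rise by 1.80; unemployed unchanged → E = 152.77, U = 21.10, labor force = 173.87 million.
New unemployment rate = 21.10 / 173.87 = 12.14%.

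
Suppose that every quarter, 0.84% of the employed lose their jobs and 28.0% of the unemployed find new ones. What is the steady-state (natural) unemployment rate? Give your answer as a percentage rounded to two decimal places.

At steady state the flows balance: s·E = f·U, so U/(E+U) = s/(s+f).
u* = 0.84 / (0.84 + 28.0) = 0.84 / 28.84 = 2.91%.

Steady-state unemployment rate ≈ 2.91%.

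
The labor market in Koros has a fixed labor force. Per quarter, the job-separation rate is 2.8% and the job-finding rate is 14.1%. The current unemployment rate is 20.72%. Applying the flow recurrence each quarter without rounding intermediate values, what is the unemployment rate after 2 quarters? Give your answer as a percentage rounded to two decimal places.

With a fixed labor force, u_{t+1} = u_t + s·(1−u_t) − f·u_t = u_t·(1−s−f) + s.
Here 1−s−f = 0.831 and s = 0.028.
u_1 = 0.207200 × 0.831 + 0.028 = 0.200183.
u_2 = 0.200183 × 0.831 + 0.028 = 0.194352.

Unemployment rate after two quarters ≈ 19.44%.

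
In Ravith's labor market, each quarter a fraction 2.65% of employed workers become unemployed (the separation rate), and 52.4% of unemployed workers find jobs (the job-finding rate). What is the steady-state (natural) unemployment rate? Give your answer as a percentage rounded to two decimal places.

At steady state the flows balance: s·E = f·U, so U/(E+U) = s/(s+f).
u* = 2.65 / (2.65 + 52.4) = 2.65 / 55.05 = 4.81%.

Steady-state unemployment rate ≈ 4.81%.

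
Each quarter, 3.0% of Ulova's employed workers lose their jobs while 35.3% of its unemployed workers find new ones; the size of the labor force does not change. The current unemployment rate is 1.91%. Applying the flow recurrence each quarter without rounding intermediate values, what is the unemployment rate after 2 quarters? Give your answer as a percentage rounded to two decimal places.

Unemployment rate after two quarters ≈ 5.58%.

With a fixed labor force, u_{t+1} = u_t + s·(1−u_t) − f·u_t = u_t·(1−s−f) + s.
Here 1−s−f = 0.617 and s = 0.030.
u_1 = 0.019100 × 0.617 + 0.030 = 0.041785.
u_2 = 0.041785 × 0.617 + 0.030 = 0.055781.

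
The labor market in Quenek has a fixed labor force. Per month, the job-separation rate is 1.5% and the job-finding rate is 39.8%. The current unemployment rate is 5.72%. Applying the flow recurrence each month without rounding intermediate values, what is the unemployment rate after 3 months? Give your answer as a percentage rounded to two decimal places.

With a fixed labor force, u_{t+1} = u_t + s·(1−u_t) − f·u_t = u_t·(1−s−f) + s.
Here 1−s−f = 0.587 and s = 0.015.
u_1 = 0.057200 × 0.587 + 0.015 = 0.048576.
u_2 = 0.048576 × 0.587 + 0.015 = 0.043514.
u_3 = 0.043514 × 0.587 + 0.015 = 0.040543.

Unemployment rate after three months ≈ 4.05%.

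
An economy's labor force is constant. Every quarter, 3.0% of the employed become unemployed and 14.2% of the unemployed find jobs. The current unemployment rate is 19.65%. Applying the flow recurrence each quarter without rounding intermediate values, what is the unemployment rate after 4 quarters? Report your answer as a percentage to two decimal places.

With a fixed labor force, u_{t+1} = u_t + s·(1−u_t) − f·u_t = u_t·(1−s−f) + s.
Here 1−s−f = 0.828 and s = 0.030.
u_1 = 0.196500 × 0.828 + 0.030 = 0.192702.
u_2 = 0.192702 × 0.828 + 0.030 = 0.189557.
u_3 = 0.189557 × 0.828 + 0.030 = 0.186953.
u_4 = 0.186953 × 0.828 + 0.030 = 0.184797.

Unemployment rate after four quarters ≈ 18.48%.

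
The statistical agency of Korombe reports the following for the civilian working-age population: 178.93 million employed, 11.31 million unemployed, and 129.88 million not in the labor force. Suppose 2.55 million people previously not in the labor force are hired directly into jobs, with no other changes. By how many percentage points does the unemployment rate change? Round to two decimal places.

Initially, labor force = 178.93 + 11.31 = 190.24 million, so u = 11.31/190.24 = 5.95%.
After the change, employed and labor force both rise by 2.55; unemployed unchanged → E = 181.48, U = 11.31, labor force = 192.79 million.
New unemployment rate = 11.31 / 192.79 = 5.87%.
Change = 5.87% − 5.95% = −0.08 percentage points.

The unemployment rate changes by −0.08 percentage points.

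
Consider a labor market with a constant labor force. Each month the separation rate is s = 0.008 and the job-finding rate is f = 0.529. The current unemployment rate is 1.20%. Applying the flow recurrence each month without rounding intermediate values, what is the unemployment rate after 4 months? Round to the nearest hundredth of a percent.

Unemployment rate after four months ≈ 1.48%.

With a fixed labor force, u_{t+1} = u_t + s·(1−u_t) − f·u_t = u_t·(1−s−f) + s.
Here 1−s−f = 0.463 and s = 0.008.
u_1 = 0.012000 × 0.463 + 0.008 = 0.013556.
u_2 = 0.013556 × 0.463 + 0.008 = 0.014276.
u_3 = 0.014276 × 0.463 + 0.008 = 0.014610.
u_4 = 0.014610 × 0.463 + 0.008 = 0.014764.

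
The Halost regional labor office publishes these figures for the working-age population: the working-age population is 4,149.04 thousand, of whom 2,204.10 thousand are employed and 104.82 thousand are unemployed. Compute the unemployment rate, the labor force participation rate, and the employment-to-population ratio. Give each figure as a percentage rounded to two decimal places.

Labor force = employed + unemployed = 2,204.10 + 104.82 = 2,308.92 thousand.
Unemployment rate = 104.82 / 2,308.92 = 4.54%.
Labor force participation rate = 2,308.92 / 4,149.04 = 55.65%.
Employment-population ratio = 2,204.10 / 4,149.04 = 53.12%.

Unemployment rate ≈ 4.54%; labor force participation rate ≈ 55.65%; employment-population ratio ≈ 53.12%.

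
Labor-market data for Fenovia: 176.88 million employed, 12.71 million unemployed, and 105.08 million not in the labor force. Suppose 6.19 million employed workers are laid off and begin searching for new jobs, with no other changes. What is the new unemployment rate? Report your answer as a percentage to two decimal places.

Initially, labor force = 176.88 + 12.71 = 189.59 million, so u = 12.71/189.59 = 6.70%.
After the change, employed falls and unemployed rises by 6.19; labor force unchanged → E = 170.69, U = 18.90, labor force = 189.59 million.
New unemployment rate = 18.90 / 189.59 = 9.97%.

New unemployment rate ≈ 9.97%.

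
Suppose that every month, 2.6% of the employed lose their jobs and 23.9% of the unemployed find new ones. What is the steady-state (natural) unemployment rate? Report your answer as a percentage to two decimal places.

At steady state the flows balance: s·E = f·U, so U/(E+U) = s/(s+f).
u* = 2.6 / (2.6 + 23.9) = 2.6 / 26.50 = 9.81%.

Steady-state unemployment rate ≈ 9.81%.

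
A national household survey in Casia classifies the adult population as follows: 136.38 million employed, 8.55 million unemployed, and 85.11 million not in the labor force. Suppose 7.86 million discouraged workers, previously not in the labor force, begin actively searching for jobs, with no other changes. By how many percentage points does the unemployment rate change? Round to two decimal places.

The unemployment rate changes by +4.84 percentage points.

Initially, labor force = 136.38 + 8.55 = 144.93 million, so u = 8.55/144.93 = 5.90%.
After the change, unemployed and labor force both rise by 7.86 → E = 136.38, U = 16.41, labor force = 152.79 million.
New unemployment rate = 16.41 / 152.79 = 10.74%.
Change = 10.74% − 5.90% = +4.84 percentage points.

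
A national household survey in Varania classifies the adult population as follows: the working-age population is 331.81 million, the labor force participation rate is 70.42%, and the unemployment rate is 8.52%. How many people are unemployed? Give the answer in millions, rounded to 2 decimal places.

Labor force = 0.7042 × 331.81 = 233.66 million.
Unemployed = 0.0852 × 233.66 ≈ 19.91 million.

About 19.91 million are unemployed.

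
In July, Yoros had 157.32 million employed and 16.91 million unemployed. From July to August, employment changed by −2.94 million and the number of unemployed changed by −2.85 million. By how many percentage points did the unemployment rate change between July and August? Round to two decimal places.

July: labor force = 157.32 + 16.91 = 174.23; u = 16.91/174.23 = 9.71%.
August: labor force = 154.38 + 14.06 = 168.44; u = 14.06/168.44 = 8.35%.
Change = 8.35% − 9.71% = −1.36 pp.

The unemployment rate changed by −1.36 percentage points.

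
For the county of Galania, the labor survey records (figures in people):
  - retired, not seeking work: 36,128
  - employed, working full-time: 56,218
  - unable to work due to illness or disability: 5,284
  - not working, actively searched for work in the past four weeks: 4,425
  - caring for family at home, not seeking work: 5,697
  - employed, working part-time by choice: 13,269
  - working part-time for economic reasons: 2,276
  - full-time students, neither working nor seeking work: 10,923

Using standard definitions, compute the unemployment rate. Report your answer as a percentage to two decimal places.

Unemployment rate ≈ 5.81%.

Employed = 56,218 + 13,269 + 2,276 = 71,763 (anyone who worked, including part-time for economic reasons, counts as employed).
Unemployed = 4,425.
Labor force = 71,763 + 4,425 = 76,188.
Unemployment rate = 4,425 / 76,188 = 5.81%.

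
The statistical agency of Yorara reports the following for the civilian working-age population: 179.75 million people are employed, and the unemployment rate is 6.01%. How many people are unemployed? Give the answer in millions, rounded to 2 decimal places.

Let U be the number unemployed. The labor force is E + U, and U/(E+U) = 0.0601.
So U = 0.0601 × 179.75 / (1 − 0.0601) = 10.8030 / 0.9399 ≈ 11.49 million.

About 11.49 million are unemployed.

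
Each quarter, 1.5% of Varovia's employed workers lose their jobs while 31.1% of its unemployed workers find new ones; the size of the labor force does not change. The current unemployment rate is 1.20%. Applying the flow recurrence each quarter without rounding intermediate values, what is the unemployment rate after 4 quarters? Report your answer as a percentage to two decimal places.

With a fixed labor force, u_{t+1} = u_t + s·(1−u_t) − f·u_t = u_t·(1−s−f) + s.
Here 1−s−f = 0.674 and s = 0.015.
u_1 = 0.012000 × 0.674 + 0.015 = 0.023088.
u_2 = 0.023088 × 0.674 + 0.015 = 0.030561.
u_3 = 0.030561 × 0.674 + 0.015 = 0.035598.
u_4 = 0.035598 × 0.674 + 0.015 = 0.038993.

Unemployment rate after four quarters ≈ 3.90%.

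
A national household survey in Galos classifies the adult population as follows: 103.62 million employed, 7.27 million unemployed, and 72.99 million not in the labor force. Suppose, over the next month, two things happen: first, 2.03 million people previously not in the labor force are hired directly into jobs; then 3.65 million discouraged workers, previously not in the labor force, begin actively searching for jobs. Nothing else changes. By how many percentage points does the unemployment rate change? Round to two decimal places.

Initially, labor force = 103.62 + 7.27 = 110.89 million, so u = 7.27/110.89 = 6.56%.
After the first change, employed and labor force both rise by 2.03; unemployed unchanged → E = 105.65, U = 7.27, labor force = 112.92 million.
After the second change, unemployed and labor force both rise by 3.65 → E = 105.65, U = 10.92, labor force = 116.57 million.
New unemployment rate = 10.92 / 116.57 = 9.37%.
Change = 9.37% − 6.56% = +2.81 percentage points.

The unemployment rate changes by +2.81 percentage points.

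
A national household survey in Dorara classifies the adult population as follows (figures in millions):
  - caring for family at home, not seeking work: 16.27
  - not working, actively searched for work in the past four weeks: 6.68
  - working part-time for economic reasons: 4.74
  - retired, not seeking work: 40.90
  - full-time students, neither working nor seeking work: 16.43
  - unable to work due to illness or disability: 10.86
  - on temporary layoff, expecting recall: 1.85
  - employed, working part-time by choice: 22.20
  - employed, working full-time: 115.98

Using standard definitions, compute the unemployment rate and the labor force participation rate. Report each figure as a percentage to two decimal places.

Employed = 4.74 + 22.20 + 115.98 = 142.92 million (anyone who worked, including part-time for economic reasons, counts as employed).
Unemployed = 6.68 + 1.85 = 8.53 million (jobless and actively searching, or on temporary layoff).
Labor force = 142.92 + 8.53 = 151.45 million.
Not in labor force = 16.27 + 40.90 + 16.43 + 10.86 = 84.46 million (those not working and not actively searching are outside the labor force).
Civilian working-age population = 151.45 + 84.46 = 235.91 million.
Unemployment rate = 8.53 / 151.45 = 5.63%.
Labor force participation rate = 151.45 / 235.91 = 64.20%.

Unemployment rate ≈ 5.63%; labor force participation rate ≈ 64.20%.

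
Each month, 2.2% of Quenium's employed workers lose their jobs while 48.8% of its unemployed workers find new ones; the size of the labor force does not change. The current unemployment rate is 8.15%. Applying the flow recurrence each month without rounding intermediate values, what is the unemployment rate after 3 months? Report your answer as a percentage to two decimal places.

With a fixed labor force, u_{t+1} = u_t + s·(1−u_t) − f·u_t = u_t·(1−s−f) + s.
Here 1−s−f = 0.490 and s = 0.022.
u_1 = 0.081500 × 0.490 + 0.022 = 0.061935.
u_2 = 0.061935 × 0.490 + 0.022 = 0.052348.
u_3 = 0.052348 × 0.490 + 0.022 = 0.047651.

Unemployment rate after three months ≈ 4.77%.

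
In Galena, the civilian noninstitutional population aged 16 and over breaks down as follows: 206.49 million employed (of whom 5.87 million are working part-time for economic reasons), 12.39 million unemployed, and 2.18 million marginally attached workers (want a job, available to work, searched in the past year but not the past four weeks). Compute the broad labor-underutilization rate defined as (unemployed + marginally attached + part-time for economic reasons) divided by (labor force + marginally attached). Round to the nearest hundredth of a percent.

Labor force = 206.49 + 12.39 = 218.88 million.
Numerator = 12.39 + 2.18 + 5.87 = 20.44 million.
Denominator = 218.88 + 2.18 = 221.06 million.
Broad rate = 20.44 / 221.06 = 9.25%.

Broad underutilization rate ≈ 9.25%.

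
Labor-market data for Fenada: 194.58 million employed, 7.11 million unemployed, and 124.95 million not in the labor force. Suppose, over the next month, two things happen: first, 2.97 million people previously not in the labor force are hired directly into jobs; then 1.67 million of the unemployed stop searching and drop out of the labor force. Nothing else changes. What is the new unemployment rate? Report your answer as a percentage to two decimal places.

New unemployment rate ≈ 2.68%.

Initially, labor force = 194.58 + 7.11 = 201.69 million, so u = 7.11/201.69 = 3.53%.
After the first change, employed and labor force both rise by 2.97; unemployed unchanged → E = 197.55, U = 7.11, labor force = 204.66 million.
After the second change, unemployed and labor force both fall by 1.67 → E = 197.55, U = 5.44, labor force = 202.99 million.
New unemployment rate = 5.44 / 202.99 = 2.68%.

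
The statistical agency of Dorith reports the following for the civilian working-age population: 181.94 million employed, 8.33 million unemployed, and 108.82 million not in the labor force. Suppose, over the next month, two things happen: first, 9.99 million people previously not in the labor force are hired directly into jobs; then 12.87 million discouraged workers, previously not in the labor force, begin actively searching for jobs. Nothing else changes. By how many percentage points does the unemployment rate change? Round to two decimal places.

Initially, labor force = 181.94 + 8.33 = 190.27 million, so u = 8.33/190.27 = 4.38%.
After the first change, employed and labor force both rise by 9.99; unemployed unchanged → E = 191.93, U = 8.33, labor force = 200.26 million.
After the second change, unemployed and labor force both rise by 12.87 → E = 191.93, U = 21.20, labor force = 213.13 million.
New unemployment rate = 21.20 / 213.13 = 9.95%.
Change = 9.95% − 4.38% = +5.57 percentage points.

The unemployment rate changes by +5.57 percentage points.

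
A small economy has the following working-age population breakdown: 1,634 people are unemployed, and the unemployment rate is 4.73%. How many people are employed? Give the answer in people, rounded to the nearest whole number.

Labor force = U / u = 1,634 / 0.0473 ≈ 34,545.
Employed = labor force − unemployed = 34,545 − 1,634 = 32,911.

About 32,911 are employed.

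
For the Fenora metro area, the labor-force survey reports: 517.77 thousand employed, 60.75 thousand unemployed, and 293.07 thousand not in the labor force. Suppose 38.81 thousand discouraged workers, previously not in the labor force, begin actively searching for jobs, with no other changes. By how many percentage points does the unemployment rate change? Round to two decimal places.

Initially, labor force = 517.77 + 60.75 = 578.52 thousand, so u = 60.75/578.52 = 10.50%.
After the change, unemployed and labor force both rise by 38.81 → E = 517.77, U = 99.56, labor force = 617.33 thousand.
New unemployment rate = 99.56 / 617.33 = 16.13%.
Change = 16.13% − 10.50% = +5.63 percentage points.

The unemployment rate changes by +5.63 percentage points.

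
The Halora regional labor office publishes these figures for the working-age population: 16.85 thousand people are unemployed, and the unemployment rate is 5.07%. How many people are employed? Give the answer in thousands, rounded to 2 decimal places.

About 315.50 thousand are employed.

Labor force = U / u = 16.85 / 0.0507 ≈ 332.35 thousand.
Employed = labor force − unemployed = 332.35 − 16.85 = 315.50 thousand.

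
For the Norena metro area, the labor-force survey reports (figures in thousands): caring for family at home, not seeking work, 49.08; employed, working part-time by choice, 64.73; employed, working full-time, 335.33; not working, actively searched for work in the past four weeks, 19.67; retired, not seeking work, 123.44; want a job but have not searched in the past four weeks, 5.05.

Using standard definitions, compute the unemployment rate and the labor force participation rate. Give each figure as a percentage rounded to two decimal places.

Employed = 64.73 + 335.33 = 400.06 thousand.
Unemployed = 19.67 thousand.
Labor force = 400.06 + 19.67 = 419.73 thousand.
Not in labor force = 49.08 + 123.44 + 5.05 = 177.57 thousand (those not working and not actively searching are outside the labor force — including those who want a job but have given up searching).
Civilian working-age population = 419.73 + 177.57 = 597.30 thousand.
Unemployment rate = 19.67 / 419.73 = 4.69%.
Labor force participation rate = 419.73 / 597.30 = 70.27%.

Unemployment rate ≈ 4.69%; labor force participation rate ≈ 70.27%.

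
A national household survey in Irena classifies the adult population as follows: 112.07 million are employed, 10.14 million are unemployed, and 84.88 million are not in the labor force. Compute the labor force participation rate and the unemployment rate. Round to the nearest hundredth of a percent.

Labor force = employed + unemployed = 112.07 + 10.14 = 122.21 million.
Working-age population = 122.21 + 84.88 = 207.09 million.
Unemployment rate = 10.14 / 122.21 = 8.30%.
Labor force participation rate = 122.21 / 207.09 = 59.01%.

Labor force participation rate ≈ 59.01%; unemployment rate ≈ 8.30%.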